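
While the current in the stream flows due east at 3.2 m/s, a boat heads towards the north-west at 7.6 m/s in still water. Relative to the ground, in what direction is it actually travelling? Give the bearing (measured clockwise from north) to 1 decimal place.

Taking east as x and north as y: velocity relative to the water = (-5.374, 5.374) m/s; the water relative to ground = (3.200, 0.000) m/s.
Velocity relative to ground = (-5.374, 5.374) + (3.200, 0.000) = (-2.174, 5.374) m/s.
Bearing = atan2(-2.17, 5.37) = 337.97° clockwise from north.

338.0°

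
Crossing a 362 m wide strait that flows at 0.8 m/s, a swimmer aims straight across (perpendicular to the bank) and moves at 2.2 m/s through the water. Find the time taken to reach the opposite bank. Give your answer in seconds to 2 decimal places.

164.55 s

The component of the swimmer's velocity perpendicular to the bank is 2.2 m/s.
The current is parallel to the bank, so it does not affect the crossing time.
Time = 362 / 2.200 = 164.545 s.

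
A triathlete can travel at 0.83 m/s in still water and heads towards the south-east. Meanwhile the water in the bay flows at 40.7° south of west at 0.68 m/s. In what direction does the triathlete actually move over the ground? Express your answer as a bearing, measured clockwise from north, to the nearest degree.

176°

Taking east as x and north as y: velocity relative to the water = (0.587, -0.587) m/s; the water relative to ground = (-0.516, -0.443) m/s.
Velocity relative to ground = (0.587, -0.587) + (-0.516, -0.443) = (0.071, -1.030) m/s.
Bearing = atan2(0.07, -1.03) = 176.04° clockwise from north.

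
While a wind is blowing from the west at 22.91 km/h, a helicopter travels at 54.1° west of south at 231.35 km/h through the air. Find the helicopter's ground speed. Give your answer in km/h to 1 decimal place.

213.2 km/h

Taking east as x and north as y: velocity relative to the air = (-187.403, -135.657) km/h; the air relative to ground = (22.910, 0.000) km/h.
Velocity relative to ground = (-187.403, -135.657) + (22.910, 0.000) = (-164.493, -135.657) km/h.
Speed = |(-164.493, -135.657)| = 213.216 km/h.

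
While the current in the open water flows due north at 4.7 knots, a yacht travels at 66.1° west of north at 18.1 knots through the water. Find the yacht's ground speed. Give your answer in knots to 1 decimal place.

20.5 knots

Taking east as x and north as y: velocity relative to the water = (-16.548, 7.333) knots; the water relative to ground = (0.000, 4.700) knots.
Velocity relative to ground = (-16.548, 7.333) + (0.000, 4.700) = (-16.548, 12.033) knots.
Speed = |(-16.548, 12.033)| = 20.460 knots.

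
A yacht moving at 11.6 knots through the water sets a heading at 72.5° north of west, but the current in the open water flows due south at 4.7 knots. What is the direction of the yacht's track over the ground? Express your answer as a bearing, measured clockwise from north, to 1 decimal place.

331.3°

Taking east as x and north as y: velocity relative to the water = (-3.488, 11.063) knots; the water relative to ground = (0.000, -4.700) knots.
Velocity relative to ground = (-3.488, 11.063) + (0.000, -4.700) = (-3.488, 6.363) knots.
Bearing = atan2(-3.49, 6.36) = 331.27° clockwise from north.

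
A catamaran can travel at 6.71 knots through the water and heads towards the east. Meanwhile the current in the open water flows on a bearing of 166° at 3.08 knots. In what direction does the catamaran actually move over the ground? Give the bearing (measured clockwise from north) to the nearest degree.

Taking east as x and north as y: velocity relative to the water = (6.710, 0.000) knots; the water relative to ground = (0.745, -2.989) knots.
Velocity relative to ground = (6.710, 0.000) + (0.745, -2.989) = (7.455, -2.989) knots.
Bearing = atan2(7.46, -2.99) = 111.84° clockwise from north.

112°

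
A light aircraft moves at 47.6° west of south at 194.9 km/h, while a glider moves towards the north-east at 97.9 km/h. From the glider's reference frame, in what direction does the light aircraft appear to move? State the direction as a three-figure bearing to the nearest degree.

Taking east as x and north as y: light aircraft velocity = (-143.925, -131.422) km/h; glider velocity = (69.226, 69.226) km/h.
Velocity of light aircraft relative to glider = (-143.925, -131.422) − (69.226, 69.226) = (-213.151, -200.647) km/h.
Bearing = atan2(-213.15, -200.65) = 226.73° clockwise from north.

227°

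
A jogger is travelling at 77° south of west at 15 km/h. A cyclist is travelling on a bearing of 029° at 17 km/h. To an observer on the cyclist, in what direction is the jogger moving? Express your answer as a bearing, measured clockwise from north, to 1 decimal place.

Taking east as x and north as y: jogger velocity = (-3.374, -14.616) km/h; cyclist velocity = (8.242, 14.869) km/h.
Velocity of jogger relative to cyclist = (-3.374, -14.616) − (8.242, 14.869) = (-11.616, -29.484) km/h.
Bearing = atan2(-11.62, -29.48) = 201.50° clockwise from north.

201.5°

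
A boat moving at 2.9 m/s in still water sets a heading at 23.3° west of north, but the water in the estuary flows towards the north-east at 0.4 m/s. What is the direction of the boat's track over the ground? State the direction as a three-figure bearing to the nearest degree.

Taking east as x and north as y: velocity relative to the water = (-1.147, 2.663) m/s; the water relative to ground = (0.283, 0.283) m/s.
Velocity relative to ground = (-1.147, 2.663) + (0.283, 0.283) = (-0.864, 2.946) m/s.
Bearing = atan2(-0.86, 2.95) = 343.65° clockwise from north.

344°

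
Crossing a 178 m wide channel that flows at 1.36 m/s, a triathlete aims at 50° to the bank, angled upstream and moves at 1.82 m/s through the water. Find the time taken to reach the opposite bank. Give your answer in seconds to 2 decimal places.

127.67 s

The component of the triathlete's velocity perpendicular to the bank is 1.82 × sin 50° = 1.394 m/s.
Only the cross-stream component determines the crossing time; the current contributes nothing perpendicular to the bank.
Time = 178 / 1.394 = 127.672 s.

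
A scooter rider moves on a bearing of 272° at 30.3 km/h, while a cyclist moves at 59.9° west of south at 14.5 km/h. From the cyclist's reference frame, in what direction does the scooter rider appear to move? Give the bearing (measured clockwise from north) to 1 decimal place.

Taking east as x and north as y: scooter rider velocity = (-30.282, 1.057) km/h; cyclist velocity = (-12.545, -7.272) km/h.
Velocity of scooter rider relative to cyclist = (-30.282, 1.057) − (-12.545, -7.272) = (-17.737, 8.329) km/h.
Bearing = atan2(-17.74, 8.33) = 295.16° clockwise from north.

295.2°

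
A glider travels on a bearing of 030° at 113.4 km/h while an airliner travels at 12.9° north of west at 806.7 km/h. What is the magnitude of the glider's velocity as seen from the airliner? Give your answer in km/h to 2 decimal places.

Taking east as x and north as y: glider velocity = (56.700, 98.207) km/h; airliner velocity = (-786.340, 180.096) km/h.
Velocity of glider relative to airliner = (56.700, 98.207) − (-786.340, 180.096) = (843.040, -81.889) km/h.
Magnitude = |(843.040, -81.889)| = 847.008 km/h.

847.01 km/h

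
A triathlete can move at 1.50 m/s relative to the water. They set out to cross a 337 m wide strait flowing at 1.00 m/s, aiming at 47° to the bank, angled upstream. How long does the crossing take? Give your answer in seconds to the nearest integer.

307 s

The component of the triathlete's velocity perpendicular to the bank is 1.50 × sin 47° = 1.097 m/s.
The flow acts along the bank and has no component across it.
Time = 337 / 1.097 = 307.193 s.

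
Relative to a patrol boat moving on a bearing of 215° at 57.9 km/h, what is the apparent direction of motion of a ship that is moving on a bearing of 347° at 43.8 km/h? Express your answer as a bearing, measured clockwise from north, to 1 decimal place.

014.5°

Taking east as x and north as y: ship velocity = (-9.853, 42.677) km/h; patrol boat velocity = (-33.210, -47.429) km/h.
Velocity of ship relative to patrol boat = (-9.853, 42.677) − (-33.210, -47.429) = (23.357, 90.106) km/h.
Bearing = atan2(23.36, 90.11) = 14.53° clockwise from north.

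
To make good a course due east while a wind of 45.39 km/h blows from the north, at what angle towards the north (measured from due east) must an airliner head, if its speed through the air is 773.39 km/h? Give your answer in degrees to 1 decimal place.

3.4°

The wind pushes perpendicular to the desired track; the heading must have a component into the wind equal to 45.39 km/h: 773.39 sin θ = 45.39.
sin θ = 0.0587, so θ = 3.365°.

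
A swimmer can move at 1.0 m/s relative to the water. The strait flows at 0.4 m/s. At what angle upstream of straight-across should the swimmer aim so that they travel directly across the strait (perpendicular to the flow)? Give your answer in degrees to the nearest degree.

To cancel the current, the upstream component of the swimmer's velocity must equal the flow: 1.0 sin θ = 0.4.
sin θ = 0.4 / 1.0 = 0.4000.
θ = arcsin(0.4000) = 23.578°.

24°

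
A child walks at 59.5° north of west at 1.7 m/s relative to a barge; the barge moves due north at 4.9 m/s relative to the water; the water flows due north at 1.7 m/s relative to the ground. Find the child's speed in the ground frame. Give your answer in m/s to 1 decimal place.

8.1 m/s

In east/north components (m/s): child relative to barge = (-0.863, 1.465); barge relative to water = (0.000, 4.900); water relative to ground = (0.000, 1.700).
Sum = (-0.863, 8.065) m/s.
Speed = |(-0.863, 8.065)| = 8.111 m/s.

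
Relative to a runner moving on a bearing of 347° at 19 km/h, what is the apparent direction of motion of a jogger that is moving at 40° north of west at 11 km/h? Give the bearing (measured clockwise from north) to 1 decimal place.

199.9°

Taking east as x and north as y: jogger velocity = (-8.426, 7.071) km/h; runner velocity = (-4.274, 18.513) km/h.
Velocity of jogger relative to runner = (-8.426, 7.071) − (-4.274, 18.513) = (-4.152, -11.442) km/h.
Bearing = atan2(-4.15, -11.44) = 199.95° clockwise from north.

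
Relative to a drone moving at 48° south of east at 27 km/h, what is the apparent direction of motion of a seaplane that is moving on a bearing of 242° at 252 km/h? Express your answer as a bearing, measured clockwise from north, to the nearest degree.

248°

Taking east as x and north as y: seaplane velocity = (-222.503, -118.307) km/h; drone velocity = (18.067, -20.065) km/h.
Velocity of seaplane relative to drone = (-222.503, -118.307) − (18.067, -20.065) = (-240.569, -98.242) km/h.
Bearing = atan2(-240.57, -98.24) = 247.79° clockwise from north.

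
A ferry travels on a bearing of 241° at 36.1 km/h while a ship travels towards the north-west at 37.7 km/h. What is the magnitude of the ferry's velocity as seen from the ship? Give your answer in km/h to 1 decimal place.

44.4 km/h

Taking east as x and north as y: ferry velocity = (-31.574, -17.502) km/h; ship velocity = (-26.658, 26.658) km/h.
Velocity of ferry relative to ship = (-31.574, -17.502) − (-26.658, 26.658) = (-4.916, -44.160) km/h.
Magnitude = |(-4.916, -44.160)| = 44.432 km/h.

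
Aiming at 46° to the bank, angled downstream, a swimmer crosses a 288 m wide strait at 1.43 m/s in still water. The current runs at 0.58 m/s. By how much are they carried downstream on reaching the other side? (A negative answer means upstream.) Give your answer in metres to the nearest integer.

Perpendicular speed = 1.029 m/s; crossing time = 288 / 1.029 = 279.977 s.
Net downstream speed = 1.573 m/s.
Drift = 1.573 × 279.977 = 440.505 m (downstream).

441 m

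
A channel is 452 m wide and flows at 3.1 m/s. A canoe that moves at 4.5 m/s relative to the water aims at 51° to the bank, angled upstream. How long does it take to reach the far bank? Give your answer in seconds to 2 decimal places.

129.25 s

The component of the canoe's velocity perpendicular to the bank is 4.5 × sin 51° = 3.497 m/s.
Only the cross-stream component determines the crossing time; the current contributes nothing perpendicular to the bank.
Time = 452 / 3.497 = 129.248 s.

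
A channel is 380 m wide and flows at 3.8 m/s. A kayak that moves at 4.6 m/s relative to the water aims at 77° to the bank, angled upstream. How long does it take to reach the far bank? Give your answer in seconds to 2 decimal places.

The component of the kayak's velocity perpendicular to the bank is 4.6 × sin 77° = 4.482 m/s.
The flow acts along the bank and has no component across it.
Time = 380 / 4.482 = 84.782 s.

84.78 s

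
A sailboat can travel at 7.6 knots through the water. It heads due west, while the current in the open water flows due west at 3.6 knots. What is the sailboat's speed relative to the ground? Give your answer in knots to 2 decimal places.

11.20 knots

Taking east as x and north as y: velocity relative to the water = (-7.600, 0.000) knots; the water relative to ground = (-3.600, 0.000) knots.
Velocity relative to ground = (-7.600, 0.000) + (-3.600, 0.000) = (-11.200, 0.000) knots.
Speed = |(-11.200, 0.000)| = 11.200 knots.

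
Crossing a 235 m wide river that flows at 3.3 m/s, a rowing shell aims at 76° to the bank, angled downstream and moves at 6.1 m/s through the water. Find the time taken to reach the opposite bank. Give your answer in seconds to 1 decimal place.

39.7 s

The component of the rowing shell's velocity perpendicular to the bank is 6.1 × sin 76° = 5.919 m/s.
Only the cross-stream component determines the crossing time; the current contributes nothing perpendicular to the bank.
Time = 235 / 5.919 = 39.704 s.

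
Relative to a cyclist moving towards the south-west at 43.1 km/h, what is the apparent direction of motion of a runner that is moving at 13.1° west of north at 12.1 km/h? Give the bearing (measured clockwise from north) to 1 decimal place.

033.3°

Taking east as x and north as y: runner velocity = (-2.742, 11.785) km/h; cyclist velocity = (-30.476, -30.476) km/h.
Velocity of runner relative to cyclist = (-2.742, 11.785) − (-30.476, -30.476) = (27.734, 42.261) km/h.
Bearing = atan2(27.73, 42.26) = 33.27° clockwise from north.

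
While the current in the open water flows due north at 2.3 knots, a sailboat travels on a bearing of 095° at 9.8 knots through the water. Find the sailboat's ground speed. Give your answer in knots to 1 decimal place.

9.9 knots

Taking east as x and north as y: velocity relative to the water = (9.763, -0.854) knots; the water relative to ground = (0.000, 2.300) knots.
Velocity relative to ground = (9.763, -0.854) + (0.000, 2.300) = (9.763, 1.446) knots.
Speed = |(9.763, 1.446)| = 9.869 knots.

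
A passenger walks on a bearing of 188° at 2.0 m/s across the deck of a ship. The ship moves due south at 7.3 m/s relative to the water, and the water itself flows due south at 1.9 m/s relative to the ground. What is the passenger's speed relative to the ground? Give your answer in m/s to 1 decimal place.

11.2 m/s

In east/north components (m/s): passenger relative to ship = (-0.278, -1.981); ship relative to water = (0.000, -7.300); water relative to ground = (0.000, -1.900).
Sum = (-0.278, -11.181) m/s.
Speed = |(-0.278, -11.181)| = 11.184 m/s.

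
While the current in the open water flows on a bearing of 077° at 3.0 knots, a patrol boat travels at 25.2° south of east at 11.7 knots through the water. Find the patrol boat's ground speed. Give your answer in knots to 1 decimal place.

14.2 knots

Taking east as x and north as y: velocity relative to the water = (10.586, -4.982) knots; the water relative to ground = (2.923, 0.675) knots.
Velocity relative to ground = (10.586, -4.982) + (2.923, 0.675) = (13.510, -4.307) knots.
Speed = |(13.510, -4.307)| = 14.179 knots.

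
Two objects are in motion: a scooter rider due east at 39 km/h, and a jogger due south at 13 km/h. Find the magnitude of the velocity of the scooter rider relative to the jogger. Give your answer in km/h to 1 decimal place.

41.1 km/h

Taking east as x and north as y: scooter rider velocity = (39.000, 0.000) km/h; jogger velocity = (0.000, -13.000) km/h.
Velocity of scooter rider relative to jogger = (39.000, 0.000) − (0.000, -13.000) = (39.000, 13.000) km/h.
Magnitude = |(39.000, 13.000)| = 41.110 km/h.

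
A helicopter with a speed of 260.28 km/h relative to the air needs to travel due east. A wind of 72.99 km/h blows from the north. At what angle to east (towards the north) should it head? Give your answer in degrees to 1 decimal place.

16.3°

The wind pushes perpendicular to the desired track; the heading must have a component into the wind equal to 72.99 km/h: 260.28 sin θ = 72.99.
sin θ = 0.2804, so θ = 16.286°.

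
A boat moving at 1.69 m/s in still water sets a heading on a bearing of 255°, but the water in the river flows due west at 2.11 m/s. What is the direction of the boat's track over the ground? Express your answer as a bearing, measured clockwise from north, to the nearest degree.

263°

Taking east as x and north as y: velocity relative to the water = (-1.632, -0.437) m/s; the water relative to ground = (-2.110, 0.000) m/s.
Velocity relative to ground = (-1.632, -0.437) + (-2.110, 0.000) = (-3.742, -0.437) m/s.
Bearing = atan2(-3.74, -0.44) = 263.33° clockwise from north.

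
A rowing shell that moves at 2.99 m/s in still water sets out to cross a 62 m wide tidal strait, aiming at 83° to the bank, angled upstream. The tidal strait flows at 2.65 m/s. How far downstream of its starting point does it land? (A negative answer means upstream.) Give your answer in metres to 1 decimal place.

47.7 m

Perpendicular speed = 2.968 m/s; crossing time = 62 / 2.968 = 20.892 s.
Net downstream speed = 2.286 m/s.
Drift = 2.286 × 20.892 = 47.750 m (downstream).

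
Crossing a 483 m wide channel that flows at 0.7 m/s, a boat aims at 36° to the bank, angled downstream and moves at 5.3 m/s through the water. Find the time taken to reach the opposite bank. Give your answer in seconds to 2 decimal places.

The component of the boat's velocity perpendicular to the bank is 5.3 × sin 36° = 3.115 m/s.
The flow acts along the bank and has no component across it.
Time = 483 / 3.115 = 155.043 s.

155.04 s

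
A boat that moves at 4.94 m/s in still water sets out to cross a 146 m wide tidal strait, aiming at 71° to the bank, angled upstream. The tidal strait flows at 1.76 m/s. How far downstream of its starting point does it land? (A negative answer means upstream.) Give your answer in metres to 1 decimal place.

Perpendicular speed = 4.671 m/s; crossing time = 146 / 4.671 = 31.258 s.
Net downstream speed = 0.152 m/s.
Drift = 0.152 × 31.258 = 4.742 m (downstream).

4.7 m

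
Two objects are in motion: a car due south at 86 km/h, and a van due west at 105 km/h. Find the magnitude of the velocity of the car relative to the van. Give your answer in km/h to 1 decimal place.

Taking east as x and north as y: car velocity = (0.000, -86.000) km/h; van velocity = (-105.000, 0.000) km/h.
Velocity of car relative to van = (0.000, -86.000) − (-105.000, 0.000) = (105.000, -86.000) km/h.
Magnitude = |(105.000, -86.000)| = 135.724 km/h.

135.7 km/h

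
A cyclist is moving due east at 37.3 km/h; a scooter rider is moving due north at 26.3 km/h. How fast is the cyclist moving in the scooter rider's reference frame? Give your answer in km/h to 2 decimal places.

Taking east as x and north as y: cyclist velocity = (37.300, 0.000) km/h; scooter rider velocity = (0.000, 26.300) km/h.
Velocity of cyclist relative to scooter rider = (37.300, 0.000) − (0.000, 26.300) = (37.300, -26.300) km/h.
Magnitude = |(37.300, -26.300)| = 45.640 km/h.

45.64 km/h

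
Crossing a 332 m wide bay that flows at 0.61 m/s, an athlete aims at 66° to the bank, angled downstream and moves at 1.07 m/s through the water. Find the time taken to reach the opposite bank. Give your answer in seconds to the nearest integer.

The component of the athlete's velocity perpendicular to the bank is 1.07 × sin 66° = 0.977 m/s.
The flow acts along the bank and has no component across it.
Time = 332 / 0.977 = 339.644 s.

340 s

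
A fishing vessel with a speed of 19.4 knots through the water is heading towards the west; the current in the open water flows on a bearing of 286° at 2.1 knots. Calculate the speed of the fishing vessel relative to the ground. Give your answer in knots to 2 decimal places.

21.43 knots

Taking east as x and north as y: velocity relative to the water = (-19.400, 0.000) knots; the water relative to ground = (-2.019, 0.579) knots.
Velocity relative to ground = (-19.400, 0.000) + (-2.019, 0.579) = (-21.419, 0.579) knots.
Speed = |(-21.419, 0.579)| = 21.426 knots.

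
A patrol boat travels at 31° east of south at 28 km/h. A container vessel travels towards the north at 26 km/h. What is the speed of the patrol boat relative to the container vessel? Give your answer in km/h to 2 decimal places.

Taking east as x and north as y: patrol boat velocity = (14.421, -24.001) km/h; container vessel velocity = (0.000, 26.000) km/h.
Velocity of patrol boat relative to container vessel = (14.421, -24.001) − (0.000, 26.000) = (14.421, -50.001) km/h.
Magnitude = |(14.421, -50.001)| = 52.039 km/h.

52.04 km/h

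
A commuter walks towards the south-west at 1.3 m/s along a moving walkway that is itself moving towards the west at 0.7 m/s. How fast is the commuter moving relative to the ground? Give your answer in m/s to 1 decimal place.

Taking east as x and north as y: moving walkway velocity = (-0.700, 0.000) m/s; commuter velocity relative to moving walkway = (-0.919, -0.919) m/s.
Velocity relative to ground = (-0.700, 0.000) + (-0.919, -0.919) = (-1.619, -0.919) m/s.
Speed = |(-1.619, -0.919)| = 1.862 m/s.

1.9 m/s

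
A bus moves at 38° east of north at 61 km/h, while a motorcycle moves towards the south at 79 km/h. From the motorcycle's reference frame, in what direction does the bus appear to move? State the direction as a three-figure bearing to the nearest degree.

Taking east as x and north as y: bus velocity = (37.555, 48.069) km/h; motorcycle velocity = (0.000, -79.000) km/h.
Velocity of bus relative to motorcycle = (37.555, 48.069) − (0.000, -79.000) = (37.555, 127.069) km/h.
Bearing = atan2(37.56, 127.07) = 16.47° clockwise from north.

016°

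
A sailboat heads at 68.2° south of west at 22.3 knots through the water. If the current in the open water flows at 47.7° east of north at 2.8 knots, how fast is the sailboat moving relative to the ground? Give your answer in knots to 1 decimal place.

19.8 knots

Taking east as x and north as y: velocity relative to the water = (-8.282, -20.705) knots; the water relative to ground = (2.071, 1.884) knots.
Velocity relative to ground = (-8.282, -20.705) + (2.071, 1.884) = (-6.211, -18.821) knots.
Speed = |(-6.211, -18.821)| = 19.819 knots.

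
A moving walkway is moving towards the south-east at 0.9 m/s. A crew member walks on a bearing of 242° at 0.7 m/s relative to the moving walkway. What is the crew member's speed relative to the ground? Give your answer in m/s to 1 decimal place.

Taking east as x and north as y: moving walkway velocity = (0.636, -0.636) m/s; crew member velocity relative to moving walkway = (-0.618, -0.329) m/s.
Velocity relative to ground = (0.636, -0.636) + (-0.618, -0.329) = (0.018, -0.965) m/s.
Speed = |(0.018, -0.965)| = 0.965 m/s.

1.0 m/s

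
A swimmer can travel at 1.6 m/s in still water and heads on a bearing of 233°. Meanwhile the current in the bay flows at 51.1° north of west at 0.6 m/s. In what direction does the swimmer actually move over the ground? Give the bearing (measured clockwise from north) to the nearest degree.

253°

Taking east as x and north as y: velocity relative to the water = (-1.278, -0.963) m/s; the water relative to ground = (-0.377, 0.467) m/s.
Velocity relative to ground = (-1.278, -0.963) + (-0.377, 0.467) = (-1.655, -0.496) m/s.
Bearing = atan2(-1.65, -0.50) = 253.31° clockwise from north.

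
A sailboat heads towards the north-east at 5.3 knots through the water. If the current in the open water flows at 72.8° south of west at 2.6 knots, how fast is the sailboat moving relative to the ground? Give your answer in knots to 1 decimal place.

Taking east as x and north as y: velocity relative to the water = (3.748, 3.748) knots; the water relative to ground = (-0.769, -2.484) knots.
Velocity relative to ground = (3.748, 3.748) + (-0.769, -2.484) = (2.979, 1.264) knots.
Speed = |(2.979, 1.264)| = 3.236 knots.

3.2 knots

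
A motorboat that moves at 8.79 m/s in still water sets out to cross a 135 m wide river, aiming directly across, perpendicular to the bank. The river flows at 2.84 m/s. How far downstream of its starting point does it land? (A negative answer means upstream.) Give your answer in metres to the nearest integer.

Perpendicular speed = 8.790 m/s; crossing time = 135 / 8.790 = 15.358 s.
Net downstream speed = 2.840 m/s.
Drift = 2.840 × 15.358 = 43.618 m (downstream).

44 m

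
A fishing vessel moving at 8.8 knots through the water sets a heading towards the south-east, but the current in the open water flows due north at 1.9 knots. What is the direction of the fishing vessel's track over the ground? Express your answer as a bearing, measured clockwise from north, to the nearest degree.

Taking east as x and north as y: velocity relative to the water = (6.223, -6.223) knots; the water relative to ground = (0.000, 1.900) knots.
Velocity relative to ground = (6.223, -6.223) + (0.000, 1.900) = (6.223, -4.323) knots.
Bearing = atan2(6.22, -4.32) = 124.79° clockwise from north.

125°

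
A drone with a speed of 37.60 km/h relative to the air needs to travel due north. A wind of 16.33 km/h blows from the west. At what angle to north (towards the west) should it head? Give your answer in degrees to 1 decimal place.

The wind pushes perpendicular to the desired track; the heading must have a component into the wind equal to 16.33 km/h: 37.60 sin θ = 16.33.
sin θ = 0.4343, so θ = 25.741°.

25.7°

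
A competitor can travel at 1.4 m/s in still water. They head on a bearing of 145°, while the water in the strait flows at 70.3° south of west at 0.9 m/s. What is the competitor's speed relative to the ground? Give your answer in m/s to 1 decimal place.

Taking east as x and north as y: velocity relative to the water = (0.803, -1.147) m/s; the water relative to ground = (-0.303, -0.847) m/s.
Velocity relative to ground = (0.803, -1.147) + (-0.303, -0.847) = (0.500, -1.994) m/s.
Speed = |(0.500, -1.994)| = 2.056 m/s.

2.1 m/s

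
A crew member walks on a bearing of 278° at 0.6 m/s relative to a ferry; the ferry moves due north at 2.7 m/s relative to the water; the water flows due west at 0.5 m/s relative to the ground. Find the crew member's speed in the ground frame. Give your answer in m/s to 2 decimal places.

In east/north components (m/s): crew member relative to ferry = (-0.594, 0.084); ferry relative to water = (0.000, 2.700); water relative to ground = (-0.500, 0.000).
Sum = (-1.094, 2.784) m/s.
Speed = |(-1.094, 2.784)| = 2.991 m/s.

2.99 m/s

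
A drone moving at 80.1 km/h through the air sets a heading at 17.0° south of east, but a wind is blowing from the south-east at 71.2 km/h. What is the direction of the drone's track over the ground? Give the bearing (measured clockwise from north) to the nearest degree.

Taking east as x and north as y: velocity relative to the air = (76.600, -23.419) km/h; the air relative to ground = (-50.346, 50.346) km/h.
Velocity relative to ground = (76.600, -23.419) + (-50.346, 50.346) = (26.254, 26.927) km/h.
Bearing = atan2(26.25, 26.93) = 44.27° clockwise from north.

044°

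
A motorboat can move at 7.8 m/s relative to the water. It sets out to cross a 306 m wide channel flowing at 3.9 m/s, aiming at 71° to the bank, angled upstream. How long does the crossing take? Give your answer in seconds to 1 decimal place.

41.5 s

The component of the motorboat's velocity perpendicular to the bank is 7.8 × sin 71° = 7.375 m/s.
Only the cross-stream component determines the crossing time; the current contributes nothing perpendicular to the bank.
Time = 306 / 7.375 = 41.491 s.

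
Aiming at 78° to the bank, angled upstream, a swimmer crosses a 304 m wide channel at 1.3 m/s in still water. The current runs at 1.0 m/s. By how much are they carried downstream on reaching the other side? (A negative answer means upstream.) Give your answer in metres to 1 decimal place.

174.5 m

Perpendicular speed = 1.272 m/s; crossing time = 304 / 1.272 = 239.070 s.
Net downstream speed = 0.730 m/s.
Drift = 0.730 × 239.070 = 174.453 m (downstream).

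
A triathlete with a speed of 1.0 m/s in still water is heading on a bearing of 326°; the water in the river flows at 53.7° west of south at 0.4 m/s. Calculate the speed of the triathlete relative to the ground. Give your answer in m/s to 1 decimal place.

1.1 m/s

Taking east as x and north as y: velocity relative to the water = (-0.559, 0.829) m/s; the water relative to ground = (-0.322, -0.237) m/s.
Velocity relative to ground = (-0.559, 0.829) + (-0.322, -0.237) = (-0.882, 0.592) m/s.
Speed = |(-0.882, 0.592)| = 1.062 m/s.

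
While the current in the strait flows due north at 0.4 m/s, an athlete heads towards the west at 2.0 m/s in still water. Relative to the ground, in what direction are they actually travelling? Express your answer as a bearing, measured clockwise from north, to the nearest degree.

Taking east as x and north as y: velocity relative to the water = (-2.000, 0.000) m/s; the water relative to ground = (0.000, 0.400) m/s.
Velocity relative to ground = (-2.000, 0.000) + (0.000, 0.400) = (-2.000, 0.400) m/s.
Bearing = atan2(-2.00, 0.40) = 281.31° clockwise from north.

281°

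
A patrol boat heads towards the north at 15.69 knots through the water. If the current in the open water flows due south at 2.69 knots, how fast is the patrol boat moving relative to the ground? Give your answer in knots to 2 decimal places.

13.00 knots

Taking east as x and north as y: velocity relative to the water = (0.000, 15.690) knots; the water relative to ground = (0.000, -2.690) knots.
Velocity relative to ground = (0.000, 15.690) + (0.000, -2.690) = (0.000, 13.000) knots.
Speed = |(0.000, 13.000)| = 13.000 knots.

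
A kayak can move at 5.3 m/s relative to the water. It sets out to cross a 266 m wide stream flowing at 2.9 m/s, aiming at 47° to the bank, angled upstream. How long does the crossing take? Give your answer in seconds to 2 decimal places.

The component of the kayak's velocity perpendicular to the bank is 5.3 × sin 47° = 3.876 m/s.
The flow acts along the bank and has no component across it.
Time = 266 / 3.876 = 68.624 s.

68.62 s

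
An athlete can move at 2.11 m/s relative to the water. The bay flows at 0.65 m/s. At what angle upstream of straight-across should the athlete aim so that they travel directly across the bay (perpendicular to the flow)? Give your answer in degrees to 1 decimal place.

To cancel the current, the upstream component of the athlete's velocity must equal the flow: 2.11 sin θ = 0.65.
sin θ = 0.65 / 2.11 = 0.3081.
θ = arcsin(0.3081) = 17.942°.

17.9°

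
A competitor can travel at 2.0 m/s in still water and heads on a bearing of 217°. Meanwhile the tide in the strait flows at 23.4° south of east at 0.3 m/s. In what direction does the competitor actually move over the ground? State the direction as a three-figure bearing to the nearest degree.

Taking east as x and north as y: velocity relative to the water = (-1.204, -1.597) m/s; the water relative to ground = (0.275, -0.119) m/s.
Velocity relative to ground = (-1.204, -1.597) + (0.275, -0.119) = (-0.928, -1.716) m/s.
Bearing = atan2(-0.93, -1.72) = 208.41° clockwise from north.

208°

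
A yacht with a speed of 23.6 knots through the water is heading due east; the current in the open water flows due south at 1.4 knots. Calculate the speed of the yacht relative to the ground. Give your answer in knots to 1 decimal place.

23.6 knots

Taking east as x and north as y: velocity relative to the water = (23.600, 0.000) knots; the water relative to ground = (0.000, -1.400) knots.
Velocity relative to ground = (23.600, 0.000) + (0.000, -1.400) = (23.600, -1.400) knots.
Speed = |(23.600, -1.400)| = 23.641 knots.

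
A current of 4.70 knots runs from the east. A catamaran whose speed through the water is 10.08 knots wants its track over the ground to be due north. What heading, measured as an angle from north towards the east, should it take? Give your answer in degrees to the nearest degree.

The current pushes perpendicular to the desired track; the heading must have a component into the current equal to 4.70 knots: 10.08 sin θ = 4.70.
sin θ = 0.4663, so θ = 27.792°.

28°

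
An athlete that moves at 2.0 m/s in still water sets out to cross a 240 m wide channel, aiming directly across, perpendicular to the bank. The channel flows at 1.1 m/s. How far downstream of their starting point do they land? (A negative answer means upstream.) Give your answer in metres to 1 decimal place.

Perpendicular speed = 2.000 m/s; crossing time = 240 / 2.000 = 120.000 s.
Net downstream speed = 1.100 m/s.
Drift = 1.100 × 120.000 = 132.000 m (downstream).

132.0 m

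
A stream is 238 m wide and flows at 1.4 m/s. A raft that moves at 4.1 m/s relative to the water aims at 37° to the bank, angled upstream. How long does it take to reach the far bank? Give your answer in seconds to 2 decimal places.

96.46 s

The component of the raft's velocity perpendicular to the bank is 4.1 × sin 37° = 2.467 m/s.
The current is parallel to the bank, so it does not affect the crossing time.
Time = 238 / 2.467 = 96.456 s.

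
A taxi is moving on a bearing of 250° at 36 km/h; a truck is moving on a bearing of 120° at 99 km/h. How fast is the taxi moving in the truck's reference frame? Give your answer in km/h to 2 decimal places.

Taking east as x and north as y: taxi velocity = (-33.829, -12.313) km/h; truck velocity = (85.737, -49.500) km/h.
Velocity of taxi relative to truck = (-33.829, -12.313) − (85.737, -49.500) = (-119.565, 37.187) km/h.
Magnitude = |(-119.565, 37.187)| = 125.215 km/h.

125.21 km/h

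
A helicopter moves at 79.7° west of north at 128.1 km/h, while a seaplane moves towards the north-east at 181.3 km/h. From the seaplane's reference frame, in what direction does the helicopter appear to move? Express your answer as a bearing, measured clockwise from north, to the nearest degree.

Taking east as x and north as y: helicopter velocity = (-126.036, 22.905) km/h; seaplane velocity = (128.198, 128.198) km/h.
Velocity of helicopter relative to seaplane = (-126.036, 22.905) − (128.198, 128.198) = (-254.234, -105.294) km/h.
Bearing = atan2(-254.23, -105.29) = 247.50° clockwise from north.

248°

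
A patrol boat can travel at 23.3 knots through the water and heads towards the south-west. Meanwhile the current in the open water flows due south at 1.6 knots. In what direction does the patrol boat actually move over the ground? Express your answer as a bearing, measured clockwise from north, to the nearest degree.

222°

Taking east as x and north as y: velocity relative to the water = (-16.476, -16.476) knots; the water relative to ground = (0.000, -1.600) knots.
Velocity relative to ground = (-16.476, -16.476) + (0.000, -1.600) = (-16.476, -18.076) knots.
Bearing = atan2(-16.48, -18.08) = 222.35° clockwise from north.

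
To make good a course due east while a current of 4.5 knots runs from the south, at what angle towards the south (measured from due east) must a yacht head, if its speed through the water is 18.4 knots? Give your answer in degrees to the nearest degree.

The current pushes perpendicular to the desired track; the heading must have a component into the current equal to 4.5 knots: 18.4 sin θ = 4.5.
sin θ = 0.2446, so θ = 14.156°.

14°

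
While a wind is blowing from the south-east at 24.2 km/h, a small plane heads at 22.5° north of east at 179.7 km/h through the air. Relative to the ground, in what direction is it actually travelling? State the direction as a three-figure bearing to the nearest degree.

Taking east as x and north as y: velocity relative to the air = (166.021, 68.768) km/h; the air relative to ground = (-17.112, 17.112) km/h.
Velocity relative to ground = (166.021, 68.768) + (-17.112, 17.112) = (148.909, 85.880) km/h.
Bearing = atan2(148.91, 85.88) = 60.03° clockwise from north.

060°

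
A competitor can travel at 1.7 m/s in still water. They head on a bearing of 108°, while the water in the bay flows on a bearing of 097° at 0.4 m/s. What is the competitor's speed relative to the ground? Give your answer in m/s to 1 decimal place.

Taking east as x and north as y: velocity relative to the water = (1.617, -0.525) m/s; the water relative to ground = (0.397, -0.049) m/s.
Velocity relative to ground = (1.617, -0.525) + (0.397, -0.049) = (2.014, -0.574) m/s.
Speed = |(2.014, -0.574)| = 2.094 m/s.

2.1 m/s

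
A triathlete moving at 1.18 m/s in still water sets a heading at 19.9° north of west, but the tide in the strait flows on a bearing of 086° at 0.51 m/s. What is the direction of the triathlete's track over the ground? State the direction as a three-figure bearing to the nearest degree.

306°

Taking east as x and north as y: velocity relative to the water = (-1.110, 0.402) m/s; the water relative to ground = (0.509, 0.036) m/s.
Velocity relative to ground = (-1.110, 0.402) + (0.509, 0.036) = (-0.601, 0.437) m/s.
Bearing = atan2(-0.60, 0.44) = 306.05° clockwise from north.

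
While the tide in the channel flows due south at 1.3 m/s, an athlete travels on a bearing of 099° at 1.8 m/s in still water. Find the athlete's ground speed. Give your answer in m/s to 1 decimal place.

2.4 m/s

Taking east as x and north as y: velocity relative to the water = (1.778, -0.282) m/s; the water relative to ground = (0.000, -1.300) m/s.
Velocity relative to ground = (1.778, -0.282) + (0.000, -1.300) = (1.778, -1.582) m/s.
Speed = |(1.778, -1.582)| = 2.380 m/s.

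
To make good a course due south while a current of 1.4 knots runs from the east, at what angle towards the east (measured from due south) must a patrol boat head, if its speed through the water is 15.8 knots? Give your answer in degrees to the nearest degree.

5°

The current pushes perpendicular to the desired track; the heading must have a component into the current equal to 1.4 knots: 15.8 sin θ = 1.4.
sin θ = 0.0886, so θ = 5.084°.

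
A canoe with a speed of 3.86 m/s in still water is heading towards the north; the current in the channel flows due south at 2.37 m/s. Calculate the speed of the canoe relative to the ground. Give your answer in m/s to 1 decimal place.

Taking east as x and north as y: velocity relative to the water = (0.000, 3.860) m/s; the water relative to ground = (0.000, -2.370) m/s.
Velocity relative to ground = (0.000, 3.860) + (0.000, -2.370) = (0.000, 1.490) m/s.
Speed = |(0.000, 1.490)| = 1.490 m/s.

1.5 m/s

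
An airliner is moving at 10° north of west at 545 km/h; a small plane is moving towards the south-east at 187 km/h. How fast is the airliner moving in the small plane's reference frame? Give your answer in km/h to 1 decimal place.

Taking east as x and north as y: airliner velocity = (-536.720, 94.638) km/h; small plane velocity = (132.229, -132.229) km/h.
Velocity of airliner relative to small plane = (-536.720, 94.638) − (132.229, -132.229) = (-668.949, 226.867) km/h.
Magnitude = |(-668.949, 226.867)| = 706.372 km/h.

706.4 km/h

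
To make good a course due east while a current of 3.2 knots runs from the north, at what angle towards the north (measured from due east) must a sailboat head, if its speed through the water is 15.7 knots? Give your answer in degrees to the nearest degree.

The current pushes perpendicular to the desired track; the heading must have a component into the current equal to 3.2 knots: 15.7 sin θ = 3.2.
sin θ = 0.2038, so θ = 11.761°.

12°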